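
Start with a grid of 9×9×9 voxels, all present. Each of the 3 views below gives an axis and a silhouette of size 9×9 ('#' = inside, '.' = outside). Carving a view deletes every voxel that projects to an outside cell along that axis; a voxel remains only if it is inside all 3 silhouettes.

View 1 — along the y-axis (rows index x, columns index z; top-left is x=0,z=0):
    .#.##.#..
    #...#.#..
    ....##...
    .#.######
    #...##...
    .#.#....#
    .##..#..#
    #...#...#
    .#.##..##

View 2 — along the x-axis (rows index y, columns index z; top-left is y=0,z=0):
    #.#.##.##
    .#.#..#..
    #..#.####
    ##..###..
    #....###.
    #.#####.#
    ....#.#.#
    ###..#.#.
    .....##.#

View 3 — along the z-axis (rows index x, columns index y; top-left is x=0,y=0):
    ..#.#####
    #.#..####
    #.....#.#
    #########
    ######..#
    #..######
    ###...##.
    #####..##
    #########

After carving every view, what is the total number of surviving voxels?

voxel count = 118

before carving: 729 voxels (9×9×9)
after view 1 [y-axis, 34 of 81 cells solid] → remaining = 306
after view 2 [x-axis, 42 of 81 cells solid] → remaining = 158
after view 3 [z-axis, 59 of 81 cells solid] → remaining = 118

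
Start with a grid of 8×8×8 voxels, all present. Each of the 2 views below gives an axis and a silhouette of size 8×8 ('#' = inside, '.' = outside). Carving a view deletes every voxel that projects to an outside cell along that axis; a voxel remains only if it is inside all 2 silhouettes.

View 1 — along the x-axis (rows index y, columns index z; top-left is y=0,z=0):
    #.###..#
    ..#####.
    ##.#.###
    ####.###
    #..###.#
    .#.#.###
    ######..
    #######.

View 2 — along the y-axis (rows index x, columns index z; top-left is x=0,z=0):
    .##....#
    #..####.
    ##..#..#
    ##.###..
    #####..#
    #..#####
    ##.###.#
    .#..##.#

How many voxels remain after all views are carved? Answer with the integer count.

full grid |V| = 512
[1] x-view keeps 46 columns → grid now 368
[2] y-view keeps 39 columns → grid now 226

226 voxels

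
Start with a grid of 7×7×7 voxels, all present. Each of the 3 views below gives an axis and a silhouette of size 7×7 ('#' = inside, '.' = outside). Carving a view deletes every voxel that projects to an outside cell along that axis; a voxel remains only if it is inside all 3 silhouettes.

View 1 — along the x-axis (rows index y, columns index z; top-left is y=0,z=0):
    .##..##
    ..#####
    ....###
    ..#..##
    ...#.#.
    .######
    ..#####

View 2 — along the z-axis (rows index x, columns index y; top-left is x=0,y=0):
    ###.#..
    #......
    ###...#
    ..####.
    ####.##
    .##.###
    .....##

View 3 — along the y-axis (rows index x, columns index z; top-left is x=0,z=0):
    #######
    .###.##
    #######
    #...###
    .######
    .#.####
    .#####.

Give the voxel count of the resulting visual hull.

initial block: 7^3 = 343
step 1: project along x, AND mask (28/49) → |grid| = 196
step 2: project along z, AND mask (26/49) → |grid| = 107
step 3: project along y, AND mask (39/49) → |grid| = 97

97 voxels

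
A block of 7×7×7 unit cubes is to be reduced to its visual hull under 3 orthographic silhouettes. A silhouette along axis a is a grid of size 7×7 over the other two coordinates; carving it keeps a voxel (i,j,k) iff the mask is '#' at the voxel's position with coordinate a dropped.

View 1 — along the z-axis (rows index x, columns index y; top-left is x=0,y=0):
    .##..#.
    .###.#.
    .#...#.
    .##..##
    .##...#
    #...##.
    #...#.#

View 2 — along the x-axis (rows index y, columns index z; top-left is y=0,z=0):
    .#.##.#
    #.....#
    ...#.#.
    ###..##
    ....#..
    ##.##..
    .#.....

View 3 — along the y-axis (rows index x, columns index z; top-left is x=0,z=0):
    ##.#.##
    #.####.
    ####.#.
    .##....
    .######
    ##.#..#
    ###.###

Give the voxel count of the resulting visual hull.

initial block: 7^3 = 343
V1 z: intersect with XY mask (22 set) -- 154 left
V2 x: intersect with YZ mask (19 set) -- 56 left
V3 y: intersect with XZ mask (33 set) -- 37 left

|visual hull| = 37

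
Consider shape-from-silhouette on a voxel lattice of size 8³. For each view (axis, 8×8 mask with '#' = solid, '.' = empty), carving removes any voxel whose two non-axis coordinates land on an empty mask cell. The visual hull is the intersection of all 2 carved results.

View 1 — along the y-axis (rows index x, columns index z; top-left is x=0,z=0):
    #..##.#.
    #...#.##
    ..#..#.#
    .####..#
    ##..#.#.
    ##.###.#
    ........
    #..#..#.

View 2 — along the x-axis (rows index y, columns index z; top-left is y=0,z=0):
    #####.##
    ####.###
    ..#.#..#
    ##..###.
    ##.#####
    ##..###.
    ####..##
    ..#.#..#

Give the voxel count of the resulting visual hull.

start: 8×8×8 = 512 voxels
  1. axis=1 (XZ plane), |mask|=29  ⇒  voxels=232
  2. axis=0 (YZ plane), |mask|=43  ⇒  voxels=160

voxel count = 160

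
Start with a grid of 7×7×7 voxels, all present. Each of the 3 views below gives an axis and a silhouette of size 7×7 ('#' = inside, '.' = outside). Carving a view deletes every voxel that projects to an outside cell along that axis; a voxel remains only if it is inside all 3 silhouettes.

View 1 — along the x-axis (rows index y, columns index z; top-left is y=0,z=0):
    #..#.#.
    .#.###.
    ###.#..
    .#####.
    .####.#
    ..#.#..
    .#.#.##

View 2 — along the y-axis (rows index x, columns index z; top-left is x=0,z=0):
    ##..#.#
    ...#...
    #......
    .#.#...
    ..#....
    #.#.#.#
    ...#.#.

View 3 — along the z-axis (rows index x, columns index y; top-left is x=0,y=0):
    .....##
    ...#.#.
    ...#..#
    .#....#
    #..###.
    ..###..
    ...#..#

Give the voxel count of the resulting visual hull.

before carving: 343 voxels (7×7×7)
[1] x-view keeps 27 columns → grid now 189
[2] y-view keeps 15 columns → grid now 57
[3] z-view keeps 17 columns → grid now 23

|visual hull| = 23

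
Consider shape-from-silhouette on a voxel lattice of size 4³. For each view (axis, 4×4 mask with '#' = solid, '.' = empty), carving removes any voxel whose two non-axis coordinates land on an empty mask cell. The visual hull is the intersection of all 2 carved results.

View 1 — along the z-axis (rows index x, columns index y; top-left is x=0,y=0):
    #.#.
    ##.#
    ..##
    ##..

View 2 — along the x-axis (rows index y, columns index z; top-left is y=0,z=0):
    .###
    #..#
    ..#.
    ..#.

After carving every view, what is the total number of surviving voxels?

before carving: 64 voxels (4×4×4)
after view 1 [z-axis, 9 of 16 cells solid] → remaining = 36
after view 2 [x-axis, 7 of 16 cells solid] → remaining = 17

remaining voxels: 17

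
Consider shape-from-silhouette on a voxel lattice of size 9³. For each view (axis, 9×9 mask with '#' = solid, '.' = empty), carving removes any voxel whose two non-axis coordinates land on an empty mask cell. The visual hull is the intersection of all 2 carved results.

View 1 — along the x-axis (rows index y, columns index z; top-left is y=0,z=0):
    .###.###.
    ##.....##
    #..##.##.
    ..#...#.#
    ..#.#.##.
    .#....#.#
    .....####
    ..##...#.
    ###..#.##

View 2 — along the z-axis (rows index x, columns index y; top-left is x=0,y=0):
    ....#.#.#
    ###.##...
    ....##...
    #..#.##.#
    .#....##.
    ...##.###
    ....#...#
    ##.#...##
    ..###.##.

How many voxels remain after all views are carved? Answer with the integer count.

before carving: 729 voxels (9×9×9)
[1] x-view keeps 38 columns → grid now 342
[2] z-view keeps 35 columns → grid now 147

|visual hull| = 147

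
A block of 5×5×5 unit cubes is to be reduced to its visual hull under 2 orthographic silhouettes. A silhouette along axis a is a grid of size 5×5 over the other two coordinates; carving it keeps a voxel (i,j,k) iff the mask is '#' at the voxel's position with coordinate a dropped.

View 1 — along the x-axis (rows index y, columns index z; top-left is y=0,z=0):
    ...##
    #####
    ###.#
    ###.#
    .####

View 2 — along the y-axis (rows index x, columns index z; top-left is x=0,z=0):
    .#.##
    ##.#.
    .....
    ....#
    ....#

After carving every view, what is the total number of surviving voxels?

|visual hull| = 32

before carving: 125 voxels (5×5×5)
after view 1 [x-axis, 19 of 25 cells solid] → remaining = 95
after view 2 [y-axis, 8 of 25 cells solid] → remaining = 32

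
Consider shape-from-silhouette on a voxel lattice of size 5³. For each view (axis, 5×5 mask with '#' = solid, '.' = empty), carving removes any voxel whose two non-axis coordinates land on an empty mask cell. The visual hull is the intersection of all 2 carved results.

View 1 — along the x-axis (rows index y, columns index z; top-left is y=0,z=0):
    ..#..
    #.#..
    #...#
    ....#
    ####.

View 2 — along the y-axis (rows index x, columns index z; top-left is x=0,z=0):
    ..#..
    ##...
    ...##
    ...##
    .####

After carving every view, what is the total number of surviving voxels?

initial block: 5^3 = 125
[1] x-view keeps 10 columns → grid now 50
[2] y-view keeps 11 columns → grid now 20

voxel count = 20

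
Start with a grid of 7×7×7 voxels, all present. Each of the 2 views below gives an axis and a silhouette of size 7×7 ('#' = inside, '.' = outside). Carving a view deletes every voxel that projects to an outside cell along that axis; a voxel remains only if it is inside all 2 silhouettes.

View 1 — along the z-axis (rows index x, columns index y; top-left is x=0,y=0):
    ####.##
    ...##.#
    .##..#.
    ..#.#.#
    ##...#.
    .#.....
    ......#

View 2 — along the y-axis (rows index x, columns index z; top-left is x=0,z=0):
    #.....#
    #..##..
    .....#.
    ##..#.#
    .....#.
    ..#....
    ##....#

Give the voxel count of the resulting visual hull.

before carving: 343 voxels (7×7×7)
after view 1 [z-axis, 20 of 49 cells solid] → remaining = 140
after view 2 [y-axis, 15 of 49 cells solid] → remaining = 43

voxel count = 43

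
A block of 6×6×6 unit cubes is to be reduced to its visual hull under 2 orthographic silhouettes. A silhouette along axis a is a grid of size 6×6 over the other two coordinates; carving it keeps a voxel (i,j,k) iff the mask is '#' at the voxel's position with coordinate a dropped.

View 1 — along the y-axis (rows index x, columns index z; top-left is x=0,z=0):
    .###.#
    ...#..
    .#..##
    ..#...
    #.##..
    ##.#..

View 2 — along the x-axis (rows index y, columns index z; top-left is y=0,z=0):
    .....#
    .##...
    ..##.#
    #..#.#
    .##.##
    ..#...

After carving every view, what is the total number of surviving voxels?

|visual hull| = 37

initial block: 6^3 = 216
step 1: project along y, AND mask (15/36) → |grid| = 90
step 2: project along x, AND mask (14/36) → |grid| = 37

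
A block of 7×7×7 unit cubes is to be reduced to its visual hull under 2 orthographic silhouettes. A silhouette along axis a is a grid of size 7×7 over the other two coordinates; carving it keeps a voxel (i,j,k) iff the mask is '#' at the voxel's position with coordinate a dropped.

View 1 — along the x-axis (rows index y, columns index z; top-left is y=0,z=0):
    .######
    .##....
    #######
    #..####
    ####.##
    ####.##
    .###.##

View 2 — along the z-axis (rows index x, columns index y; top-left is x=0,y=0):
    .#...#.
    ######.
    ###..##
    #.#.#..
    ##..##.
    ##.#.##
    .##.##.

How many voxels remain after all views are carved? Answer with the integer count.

voxel count = 150

start: 7×7×7 = 343 voxels
step 1: project along x, AND mask (37/49) → |grid| = 259
step 2: project along z, AND mask (29/49) → |grid| = 150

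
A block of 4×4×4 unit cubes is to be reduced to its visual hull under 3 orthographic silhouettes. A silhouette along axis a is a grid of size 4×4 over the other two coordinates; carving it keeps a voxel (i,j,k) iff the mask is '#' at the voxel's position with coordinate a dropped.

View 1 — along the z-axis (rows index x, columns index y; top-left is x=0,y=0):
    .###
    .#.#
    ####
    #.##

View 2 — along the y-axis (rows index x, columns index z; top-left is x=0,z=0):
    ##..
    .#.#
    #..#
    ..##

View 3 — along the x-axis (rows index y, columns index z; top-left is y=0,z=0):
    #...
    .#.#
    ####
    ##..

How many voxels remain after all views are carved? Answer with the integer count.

full grid |V| = 64
[1] z-view keeps 12 columns → grid now 48
[2] y-view keeps 8 columns → grid now 24
[3] x-view keeps 9 columns → grid now 15

15 voxels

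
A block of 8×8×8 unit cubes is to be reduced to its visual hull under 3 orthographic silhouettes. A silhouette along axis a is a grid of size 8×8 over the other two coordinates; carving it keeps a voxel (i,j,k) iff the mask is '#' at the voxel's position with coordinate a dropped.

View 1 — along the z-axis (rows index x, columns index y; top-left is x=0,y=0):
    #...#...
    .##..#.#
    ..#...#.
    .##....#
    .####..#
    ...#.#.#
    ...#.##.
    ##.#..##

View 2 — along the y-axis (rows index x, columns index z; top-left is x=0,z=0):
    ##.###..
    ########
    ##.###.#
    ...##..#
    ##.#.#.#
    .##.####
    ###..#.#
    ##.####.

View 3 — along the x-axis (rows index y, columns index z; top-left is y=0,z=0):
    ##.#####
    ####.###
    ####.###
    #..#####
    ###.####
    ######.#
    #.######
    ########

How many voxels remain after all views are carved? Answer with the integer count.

before carving: 512 voxels (8×8×8)
after view 1 [z-axis, 27 of 64 cells solid] → remaining = 216
after view 2 [y-axis, 44 of 64 cells solid] → remaining = 151
after view 3 [x-axis, 56 of 64 cells solid] → remaining = 132

remaining voxels: 132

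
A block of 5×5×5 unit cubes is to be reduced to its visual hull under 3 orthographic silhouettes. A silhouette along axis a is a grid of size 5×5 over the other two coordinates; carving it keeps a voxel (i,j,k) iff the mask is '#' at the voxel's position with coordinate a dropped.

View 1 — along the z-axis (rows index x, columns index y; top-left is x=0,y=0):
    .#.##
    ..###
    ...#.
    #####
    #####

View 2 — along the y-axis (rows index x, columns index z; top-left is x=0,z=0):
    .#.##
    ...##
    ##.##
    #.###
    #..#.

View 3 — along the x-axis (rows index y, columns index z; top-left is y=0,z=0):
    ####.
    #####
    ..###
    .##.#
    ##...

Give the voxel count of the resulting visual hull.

|visual hull| = 30

full grid |V| = 125
  1. axis=2 (XY plane), |mask|=17  ⇒  voxels=85
  2. axis=1 (XZ plane), |mask|=15  ⇒  voxels=49
  3. axis=0 (YZ plane), |mask|=17  ⇒  voxels=30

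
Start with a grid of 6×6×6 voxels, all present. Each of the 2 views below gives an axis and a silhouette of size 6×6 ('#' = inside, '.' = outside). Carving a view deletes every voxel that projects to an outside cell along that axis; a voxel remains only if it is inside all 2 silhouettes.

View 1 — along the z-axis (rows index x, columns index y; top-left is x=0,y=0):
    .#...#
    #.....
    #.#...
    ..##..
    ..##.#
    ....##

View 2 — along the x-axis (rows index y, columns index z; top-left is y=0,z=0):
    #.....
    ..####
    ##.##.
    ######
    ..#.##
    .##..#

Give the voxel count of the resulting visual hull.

full grid |V| = 216
  1. axis=2 (XY plane), |mask|=12  ⇒  voxels=72
  2. axis=0 (YZ plane), |mask|=21  ⇒  voxels=42

remaining voxels: 42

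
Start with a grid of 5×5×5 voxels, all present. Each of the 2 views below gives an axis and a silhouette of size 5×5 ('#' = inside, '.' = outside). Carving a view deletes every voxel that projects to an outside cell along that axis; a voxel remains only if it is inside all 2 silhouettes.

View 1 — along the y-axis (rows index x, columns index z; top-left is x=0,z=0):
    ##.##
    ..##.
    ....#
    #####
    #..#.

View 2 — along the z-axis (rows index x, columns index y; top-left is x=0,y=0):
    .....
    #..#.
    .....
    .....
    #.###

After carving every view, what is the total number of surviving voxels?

|visual hull| = 12

full grid |V| = 125
  1. axis=1 (XZ plane), |mask|=14  ⇒  voxels=70
  2. axis=2 (XY plane), |mask|=6  ⇒  voxels=12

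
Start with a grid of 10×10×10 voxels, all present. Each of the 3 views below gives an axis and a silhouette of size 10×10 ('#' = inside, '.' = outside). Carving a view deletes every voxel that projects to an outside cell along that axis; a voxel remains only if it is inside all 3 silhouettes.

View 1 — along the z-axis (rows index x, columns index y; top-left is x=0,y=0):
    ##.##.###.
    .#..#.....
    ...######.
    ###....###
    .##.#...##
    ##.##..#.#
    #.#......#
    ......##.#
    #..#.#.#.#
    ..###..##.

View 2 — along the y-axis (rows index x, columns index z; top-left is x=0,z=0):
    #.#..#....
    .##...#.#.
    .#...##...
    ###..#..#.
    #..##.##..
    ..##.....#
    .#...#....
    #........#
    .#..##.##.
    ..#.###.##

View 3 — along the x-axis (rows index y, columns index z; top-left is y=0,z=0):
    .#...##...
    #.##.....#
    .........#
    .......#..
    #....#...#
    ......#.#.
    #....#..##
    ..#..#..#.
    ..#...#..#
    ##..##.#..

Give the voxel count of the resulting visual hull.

remaining voxels: 65

before carving: 1000 voxels (10×10×10)
after view 1 [z-axis, 48 of 100 cells solid] → remaining = 480
after view 2 [y-axis, 38 of 100 cells solid] → remaining = 187
after view 3 [x-axis, 29 of 100 cells solid] → remaining = 65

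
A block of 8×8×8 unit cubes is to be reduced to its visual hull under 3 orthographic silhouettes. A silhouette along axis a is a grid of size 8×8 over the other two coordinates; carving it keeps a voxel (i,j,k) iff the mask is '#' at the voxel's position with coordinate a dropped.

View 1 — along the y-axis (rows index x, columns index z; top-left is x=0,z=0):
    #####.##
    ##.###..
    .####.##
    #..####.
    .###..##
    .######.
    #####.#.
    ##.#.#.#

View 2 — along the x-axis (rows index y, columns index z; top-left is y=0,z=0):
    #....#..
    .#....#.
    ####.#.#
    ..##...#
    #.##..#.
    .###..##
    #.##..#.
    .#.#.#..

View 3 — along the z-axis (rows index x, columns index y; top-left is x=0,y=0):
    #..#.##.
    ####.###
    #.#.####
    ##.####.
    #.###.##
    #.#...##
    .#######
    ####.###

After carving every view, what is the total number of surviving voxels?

start: 8×8×8 = 512 voxels
  1. axis=1 (XZ plane), |mask|=45  ⇒  voxels=360
  2. axis=0 (YZ plane), |mask|=29  ⇒  voxels=169
  3. axis=2 (XY plane), |mask|=47  ⇒  voxels=123

remaining voxels: 123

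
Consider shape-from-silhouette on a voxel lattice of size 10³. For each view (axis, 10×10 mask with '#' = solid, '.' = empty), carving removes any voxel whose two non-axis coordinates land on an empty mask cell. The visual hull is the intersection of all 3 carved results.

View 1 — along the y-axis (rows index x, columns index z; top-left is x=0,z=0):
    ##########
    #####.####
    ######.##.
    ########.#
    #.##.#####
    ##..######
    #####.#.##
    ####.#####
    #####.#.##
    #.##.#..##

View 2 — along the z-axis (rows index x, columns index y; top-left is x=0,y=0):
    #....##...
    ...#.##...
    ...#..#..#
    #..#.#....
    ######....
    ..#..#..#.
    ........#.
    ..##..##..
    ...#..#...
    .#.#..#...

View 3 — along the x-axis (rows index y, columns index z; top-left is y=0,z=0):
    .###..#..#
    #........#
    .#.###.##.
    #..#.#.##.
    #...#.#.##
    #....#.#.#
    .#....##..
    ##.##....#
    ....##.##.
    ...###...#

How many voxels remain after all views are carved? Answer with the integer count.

full grid |V| = 1000
  1. axis=1 (XZ plane), |mask|=83  ⇒  voxels=830
  2. axis=2 (XY plane), |mask|=31  ⇒  voxels=258
  3. axis=0 (YZ plane), |mask|=43  ⇒  voxels=111

111 voxels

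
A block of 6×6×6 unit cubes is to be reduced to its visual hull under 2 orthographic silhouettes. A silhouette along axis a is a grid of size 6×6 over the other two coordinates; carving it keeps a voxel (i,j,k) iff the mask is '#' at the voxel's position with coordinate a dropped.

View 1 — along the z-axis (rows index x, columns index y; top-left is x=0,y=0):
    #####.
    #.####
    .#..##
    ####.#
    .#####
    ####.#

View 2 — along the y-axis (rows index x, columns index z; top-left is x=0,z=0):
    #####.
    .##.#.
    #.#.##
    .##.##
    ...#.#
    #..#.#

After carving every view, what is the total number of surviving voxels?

before carving: 216 voxels (6×6×6)
[1] z-view keeps 28 columns → grid now 168
[2] y-view keeps 21 columns → grid now 97

|visual hull| = 97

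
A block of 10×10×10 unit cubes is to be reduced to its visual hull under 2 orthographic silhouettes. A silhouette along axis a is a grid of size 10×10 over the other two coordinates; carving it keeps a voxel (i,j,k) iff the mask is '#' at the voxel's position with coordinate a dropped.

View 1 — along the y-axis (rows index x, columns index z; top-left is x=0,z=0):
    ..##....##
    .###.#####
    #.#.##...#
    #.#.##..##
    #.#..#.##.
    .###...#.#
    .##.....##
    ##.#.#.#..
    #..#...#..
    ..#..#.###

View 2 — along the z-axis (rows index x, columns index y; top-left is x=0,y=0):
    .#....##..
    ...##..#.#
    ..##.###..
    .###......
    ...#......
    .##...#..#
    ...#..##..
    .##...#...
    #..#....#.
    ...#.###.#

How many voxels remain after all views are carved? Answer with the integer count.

remaining voxels: 173

initial block: 10^3 = 1000
after view 1 [y-axis, 50 of 100 cells solid] → remaining = 500
after view 2 [z-axis, 34 of 100 cells solid] → remaining = 173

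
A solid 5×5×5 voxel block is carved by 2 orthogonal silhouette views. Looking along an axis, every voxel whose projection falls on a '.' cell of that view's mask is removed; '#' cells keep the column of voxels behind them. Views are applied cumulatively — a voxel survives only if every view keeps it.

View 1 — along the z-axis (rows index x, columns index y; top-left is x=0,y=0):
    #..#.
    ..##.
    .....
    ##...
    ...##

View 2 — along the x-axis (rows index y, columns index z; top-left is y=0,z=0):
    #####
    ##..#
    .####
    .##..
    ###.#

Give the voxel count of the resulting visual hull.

remaining voxels: 27

initial block: 5^3 = 125
step 1: project along z, AND mask (8/25) → |grid| = 40
step 2: project along x, AND mask (18/25) → |grid| = 27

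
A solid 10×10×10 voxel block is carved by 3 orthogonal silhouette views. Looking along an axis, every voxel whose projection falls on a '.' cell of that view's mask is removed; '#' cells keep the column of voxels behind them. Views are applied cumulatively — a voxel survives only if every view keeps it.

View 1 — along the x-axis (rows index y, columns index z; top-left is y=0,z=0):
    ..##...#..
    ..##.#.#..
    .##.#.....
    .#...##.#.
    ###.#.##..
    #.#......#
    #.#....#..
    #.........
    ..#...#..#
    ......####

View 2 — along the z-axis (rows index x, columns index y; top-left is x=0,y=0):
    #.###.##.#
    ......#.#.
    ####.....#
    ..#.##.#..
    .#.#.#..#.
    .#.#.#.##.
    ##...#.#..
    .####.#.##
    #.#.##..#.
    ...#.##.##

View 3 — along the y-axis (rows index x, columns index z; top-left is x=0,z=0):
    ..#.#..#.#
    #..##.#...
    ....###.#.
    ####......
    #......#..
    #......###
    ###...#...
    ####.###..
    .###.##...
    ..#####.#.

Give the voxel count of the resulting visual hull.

voxel count = 81

initial block: 10^3 = 1000
carve view 1 (along x, YZ-mask fill 34/100): 340 voxels remain
carve view 2 (along z, XY-mask fill 48/100): 163 voxels remain
carve view 3 (along y, XZ-mask fill 44/100): 81 voxels remain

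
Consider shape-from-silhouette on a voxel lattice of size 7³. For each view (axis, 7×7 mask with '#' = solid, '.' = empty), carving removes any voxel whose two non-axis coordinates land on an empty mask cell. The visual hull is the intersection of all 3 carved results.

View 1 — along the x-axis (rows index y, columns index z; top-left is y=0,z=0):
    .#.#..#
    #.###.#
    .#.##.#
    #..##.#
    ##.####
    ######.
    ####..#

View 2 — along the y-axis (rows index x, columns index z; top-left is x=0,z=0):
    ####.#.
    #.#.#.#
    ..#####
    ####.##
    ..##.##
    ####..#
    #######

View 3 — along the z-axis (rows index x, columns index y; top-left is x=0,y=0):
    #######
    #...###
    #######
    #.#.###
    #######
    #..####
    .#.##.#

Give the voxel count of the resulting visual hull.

133 voxels

start: 7×7×7 = 343 voxels
step 1: project along x, AND mask (33/49) → |grid| = 231
step 2: project along y, AND mask (36/49) → |grid| = 169
step 3: project along z, AND mask (39/49) → |grid| = 133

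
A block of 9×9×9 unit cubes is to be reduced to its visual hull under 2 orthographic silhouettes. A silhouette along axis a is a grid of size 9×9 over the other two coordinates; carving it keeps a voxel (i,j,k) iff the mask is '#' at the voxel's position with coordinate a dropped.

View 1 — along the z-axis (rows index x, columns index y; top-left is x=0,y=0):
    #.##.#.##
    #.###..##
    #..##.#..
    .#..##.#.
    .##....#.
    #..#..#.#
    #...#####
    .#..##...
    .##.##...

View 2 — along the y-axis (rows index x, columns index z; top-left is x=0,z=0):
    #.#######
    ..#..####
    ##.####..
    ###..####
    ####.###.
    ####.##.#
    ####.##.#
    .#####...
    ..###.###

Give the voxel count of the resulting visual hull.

initial block: 9^3 = 729
after view 1 [z-axis, 40 of 81 cells solid] → remaining = 360
after view 2 [y-axis, 58 of 81 cells solid] → remaining = 260

|visual hull| = 260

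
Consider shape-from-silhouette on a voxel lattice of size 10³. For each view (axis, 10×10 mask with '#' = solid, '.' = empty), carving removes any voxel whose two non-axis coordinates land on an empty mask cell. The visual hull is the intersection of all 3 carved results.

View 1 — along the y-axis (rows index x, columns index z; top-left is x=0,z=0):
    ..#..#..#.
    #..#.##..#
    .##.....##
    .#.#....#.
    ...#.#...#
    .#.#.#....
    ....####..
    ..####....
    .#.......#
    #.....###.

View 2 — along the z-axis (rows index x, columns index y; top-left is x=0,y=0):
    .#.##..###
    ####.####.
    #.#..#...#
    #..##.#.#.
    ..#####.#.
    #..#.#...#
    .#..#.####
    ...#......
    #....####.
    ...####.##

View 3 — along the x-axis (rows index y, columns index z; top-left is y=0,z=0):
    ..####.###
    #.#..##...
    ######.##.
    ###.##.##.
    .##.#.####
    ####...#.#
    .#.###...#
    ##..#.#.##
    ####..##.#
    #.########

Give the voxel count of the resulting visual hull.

remaining voxels: 119

full grid |V| = 1000
carve view 1 (along y, XZ-mask fill 35/100): 350 voxels remain
carve view 2 (along z, XY-mask fill 51/100): 181 voxels remain
carve view 3 (along x, YZ-mask fill 66/100): 119 voxels remain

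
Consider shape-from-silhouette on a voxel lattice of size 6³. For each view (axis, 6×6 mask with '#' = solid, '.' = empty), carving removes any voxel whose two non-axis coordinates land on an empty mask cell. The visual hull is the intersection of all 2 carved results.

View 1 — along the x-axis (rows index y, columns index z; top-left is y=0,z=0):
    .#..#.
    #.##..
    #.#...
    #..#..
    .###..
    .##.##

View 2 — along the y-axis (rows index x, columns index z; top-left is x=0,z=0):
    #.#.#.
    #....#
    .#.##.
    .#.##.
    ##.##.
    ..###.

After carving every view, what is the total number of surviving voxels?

voxel count = 49

start: 6×6×6 = 216 voxels
carve view 1 (along x, YZ-mask fill 16/36): 96 voxels remain
carve view 2 (along y, XZ-mask fill 18/36): 49 voxels remain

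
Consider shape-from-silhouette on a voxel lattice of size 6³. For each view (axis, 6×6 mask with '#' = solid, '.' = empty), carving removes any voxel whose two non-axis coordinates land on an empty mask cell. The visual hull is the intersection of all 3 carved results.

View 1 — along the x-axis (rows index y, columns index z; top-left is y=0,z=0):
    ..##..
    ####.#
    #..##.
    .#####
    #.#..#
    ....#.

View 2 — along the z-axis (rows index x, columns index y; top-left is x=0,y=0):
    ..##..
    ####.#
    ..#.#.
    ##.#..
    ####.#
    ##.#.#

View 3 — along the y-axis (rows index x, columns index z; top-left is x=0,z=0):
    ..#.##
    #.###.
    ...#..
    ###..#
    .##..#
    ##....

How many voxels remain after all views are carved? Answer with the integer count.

start: 6×6×6 = 216 voxels
[1] x-view keeps 19 columns → grid now 114
[2] z-view keeps 21 columns → grid now 71
[3] y-view keeps 17 columns → grid now 35

35 voxels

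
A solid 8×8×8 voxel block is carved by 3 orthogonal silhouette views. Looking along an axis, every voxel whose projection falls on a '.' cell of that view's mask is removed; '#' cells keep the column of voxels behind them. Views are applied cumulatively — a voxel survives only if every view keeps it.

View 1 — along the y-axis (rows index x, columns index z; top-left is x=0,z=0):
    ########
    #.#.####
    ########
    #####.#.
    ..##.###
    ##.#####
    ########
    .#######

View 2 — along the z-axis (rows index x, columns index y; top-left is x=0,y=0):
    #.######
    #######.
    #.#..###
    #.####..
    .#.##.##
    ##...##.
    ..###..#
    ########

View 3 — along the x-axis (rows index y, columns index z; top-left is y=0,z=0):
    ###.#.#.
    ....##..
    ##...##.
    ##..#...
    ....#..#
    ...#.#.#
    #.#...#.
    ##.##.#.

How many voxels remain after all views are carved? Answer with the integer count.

|visual hull| = 129

before carving: 512 voxels (8×8×8)
[1] y-view keeps 55 columns → grid now 440
[2] z-view keeps 45 columns → grid now 309
[3] x-view keeps 27 columns → grid now 129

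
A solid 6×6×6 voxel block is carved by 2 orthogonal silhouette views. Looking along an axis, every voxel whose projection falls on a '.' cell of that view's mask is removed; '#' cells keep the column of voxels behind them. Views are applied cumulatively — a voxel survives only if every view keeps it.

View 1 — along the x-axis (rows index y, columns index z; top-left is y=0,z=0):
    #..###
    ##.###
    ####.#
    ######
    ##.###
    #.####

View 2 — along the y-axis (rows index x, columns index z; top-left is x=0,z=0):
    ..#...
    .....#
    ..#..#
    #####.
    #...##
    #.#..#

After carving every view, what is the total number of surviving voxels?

74 voxels

before carving: 216 voxels (6×6×6)
[1] x-view keeps 30 columns → grid now 180
[2] y-view keeps 15 columns → grid now 74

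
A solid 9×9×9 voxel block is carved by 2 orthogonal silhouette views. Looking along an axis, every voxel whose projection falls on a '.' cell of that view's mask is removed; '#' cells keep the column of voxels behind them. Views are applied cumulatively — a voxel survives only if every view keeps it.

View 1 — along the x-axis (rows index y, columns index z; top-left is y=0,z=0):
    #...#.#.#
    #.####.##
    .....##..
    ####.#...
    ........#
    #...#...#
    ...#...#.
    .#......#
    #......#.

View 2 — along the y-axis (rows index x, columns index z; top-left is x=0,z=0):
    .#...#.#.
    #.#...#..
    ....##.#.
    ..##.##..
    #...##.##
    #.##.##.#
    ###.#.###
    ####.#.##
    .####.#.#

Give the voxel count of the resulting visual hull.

remaining voxels: 137

full grid |V| = 729
[1] x-view keeps 28 columns → grid now 252
[2] y-view keeps 44 columns → grid now 137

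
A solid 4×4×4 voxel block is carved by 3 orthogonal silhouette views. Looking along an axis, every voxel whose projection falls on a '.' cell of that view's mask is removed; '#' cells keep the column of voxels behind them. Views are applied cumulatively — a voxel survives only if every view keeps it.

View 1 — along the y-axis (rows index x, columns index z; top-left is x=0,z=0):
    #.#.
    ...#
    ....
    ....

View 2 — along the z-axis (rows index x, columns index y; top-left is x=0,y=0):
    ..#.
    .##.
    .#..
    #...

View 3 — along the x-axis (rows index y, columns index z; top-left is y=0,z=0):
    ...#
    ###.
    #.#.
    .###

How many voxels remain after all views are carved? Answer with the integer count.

start: 4×4×4 = 64 voxels
V1 y: intersect with XZ mask (3 set) -- 12 left
V2 z: intersect with XY mask (5 set) -- 4 left
V3 x: intersect with YZ mask (9 set) -- 2 left

2 voxels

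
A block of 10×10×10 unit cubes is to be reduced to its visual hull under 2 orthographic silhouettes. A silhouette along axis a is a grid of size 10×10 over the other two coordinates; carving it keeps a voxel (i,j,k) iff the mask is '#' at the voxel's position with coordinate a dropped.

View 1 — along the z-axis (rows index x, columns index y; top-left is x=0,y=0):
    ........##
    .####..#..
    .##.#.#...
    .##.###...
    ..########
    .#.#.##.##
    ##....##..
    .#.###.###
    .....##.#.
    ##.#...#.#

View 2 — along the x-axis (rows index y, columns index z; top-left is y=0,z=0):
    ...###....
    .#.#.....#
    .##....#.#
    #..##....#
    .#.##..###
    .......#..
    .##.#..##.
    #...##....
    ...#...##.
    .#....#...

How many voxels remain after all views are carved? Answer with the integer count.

before carving: 1000 voxels (10×10×10)
[1] z-view keeps 49 columns → grid now 490
[2] x-view keeps 34 columns → grid now 168

voxel count = 168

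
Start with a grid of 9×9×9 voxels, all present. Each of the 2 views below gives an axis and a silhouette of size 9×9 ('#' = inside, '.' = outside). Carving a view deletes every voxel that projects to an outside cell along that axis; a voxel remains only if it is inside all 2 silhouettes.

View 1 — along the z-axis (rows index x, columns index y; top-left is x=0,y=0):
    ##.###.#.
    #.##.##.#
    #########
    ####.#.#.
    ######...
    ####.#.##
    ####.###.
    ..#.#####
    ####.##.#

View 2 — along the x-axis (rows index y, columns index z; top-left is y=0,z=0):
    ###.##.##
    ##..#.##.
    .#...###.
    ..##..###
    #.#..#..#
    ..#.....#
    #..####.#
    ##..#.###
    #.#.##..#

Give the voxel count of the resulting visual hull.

start: 9×9×9 = 729 voxels
carve view 1 (along z, XY-mask fill 60/81): 540 voxels remain
carve view 2 (along x, YZ-mask fill 44/81): 288 voxels remain

voxel count = 288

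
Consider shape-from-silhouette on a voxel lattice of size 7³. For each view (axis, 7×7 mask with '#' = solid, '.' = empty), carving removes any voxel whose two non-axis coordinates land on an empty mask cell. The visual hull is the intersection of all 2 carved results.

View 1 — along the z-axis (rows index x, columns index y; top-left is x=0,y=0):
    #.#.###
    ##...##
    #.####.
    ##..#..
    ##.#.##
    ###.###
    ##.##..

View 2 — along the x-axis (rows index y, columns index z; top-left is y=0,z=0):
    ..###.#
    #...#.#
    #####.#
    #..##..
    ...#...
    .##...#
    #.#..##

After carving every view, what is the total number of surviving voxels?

remaining voxels: 106

initial block: 7^3 = 343
after view 1 [z-axis, 32 of 49 cells solid] → remaining = 224
after view 2 [x-axis, 24 of 49 cells solid] → remaining = 106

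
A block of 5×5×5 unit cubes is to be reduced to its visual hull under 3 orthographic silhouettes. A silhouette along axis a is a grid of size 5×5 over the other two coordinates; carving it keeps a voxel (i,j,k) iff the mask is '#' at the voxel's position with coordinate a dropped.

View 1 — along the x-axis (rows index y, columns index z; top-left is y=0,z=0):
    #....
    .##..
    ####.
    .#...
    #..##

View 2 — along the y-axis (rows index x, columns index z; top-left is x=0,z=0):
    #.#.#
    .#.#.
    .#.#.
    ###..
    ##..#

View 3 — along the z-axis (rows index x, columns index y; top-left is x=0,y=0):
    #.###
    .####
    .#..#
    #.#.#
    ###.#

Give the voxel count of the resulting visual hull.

initial block: 5^3 = 125
[1] x-view keeps 11 columns → grid now 55
[2] y-view keeps 13 columns → grid now 31
[3] z-view keeps 17 columns → grid now 23

|visual hull| = 23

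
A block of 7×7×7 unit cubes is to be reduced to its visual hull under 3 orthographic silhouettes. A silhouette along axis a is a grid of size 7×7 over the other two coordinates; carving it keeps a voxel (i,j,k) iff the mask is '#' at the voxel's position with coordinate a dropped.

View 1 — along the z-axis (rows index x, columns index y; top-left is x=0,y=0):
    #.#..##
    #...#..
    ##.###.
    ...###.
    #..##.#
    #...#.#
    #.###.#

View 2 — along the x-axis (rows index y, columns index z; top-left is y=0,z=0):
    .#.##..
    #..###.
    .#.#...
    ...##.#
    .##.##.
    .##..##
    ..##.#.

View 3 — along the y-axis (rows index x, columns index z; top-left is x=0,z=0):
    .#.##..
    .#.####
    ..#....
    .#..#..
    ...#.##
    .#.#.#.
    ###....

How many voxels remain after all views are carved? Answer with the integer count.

full grid |V| = 343
V1 z: intersect with XY mask (26 set) -- 182 left
V2 x: intersect with YZ mask (23 set) -- 86 left
V3 y: intersect with XZ mask (20 set) -- 36 left

36 voxels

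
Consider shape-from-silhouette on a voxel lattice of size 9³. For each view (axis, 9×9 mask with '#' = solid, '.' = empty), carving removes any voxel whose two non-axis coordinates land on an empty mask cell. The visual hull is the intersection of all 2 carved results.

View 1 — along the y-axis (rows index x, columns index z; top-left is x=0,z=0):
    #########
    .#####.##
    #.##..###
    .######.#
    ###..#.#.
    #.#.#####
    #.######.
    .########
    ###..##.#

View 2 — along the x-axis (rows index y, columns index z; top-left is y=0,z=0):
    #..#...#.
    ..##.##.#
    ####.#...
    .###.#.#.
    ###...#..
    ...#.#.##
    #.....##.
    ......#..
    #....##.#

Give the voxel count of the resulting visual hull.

238 voxels

before carving: 729 voxels (9×9×9)
  1. axis=1 (XZ plane), |mask|=62  ⇒  voxels=558
  2. axis=0 (YZ plane), |mask|=34  ⇒  voxels=238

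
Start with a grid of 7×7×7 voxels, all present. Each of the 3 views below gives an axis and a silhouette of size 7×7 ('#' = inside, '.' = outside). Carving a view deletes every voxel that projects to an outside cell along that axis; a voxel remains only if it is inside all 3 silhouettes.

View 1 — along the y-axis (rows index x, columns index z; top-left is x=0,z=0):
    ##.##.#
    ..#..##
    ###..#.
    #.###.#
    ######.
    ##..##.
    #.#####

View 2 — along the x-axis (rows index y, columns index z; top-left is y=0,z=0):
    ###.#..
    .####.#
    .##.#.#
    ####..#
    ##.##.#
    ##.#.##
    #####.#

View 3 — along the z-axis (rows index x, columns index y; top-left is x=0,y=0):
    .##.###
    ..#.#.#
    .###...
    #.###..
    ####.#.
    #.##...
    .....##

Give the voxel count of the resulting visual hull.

remaining voxels: 82

before carving: 343 voxels (7×7×7)
after view 1 [y-axis, 33 of 49 cells solid] → remaining = 231
after view 2 [x-axis, 34 of 49 cells solid] → remaining = 157
after view 3 [z-axis, 25 of 49 cells solid] → remaining = 82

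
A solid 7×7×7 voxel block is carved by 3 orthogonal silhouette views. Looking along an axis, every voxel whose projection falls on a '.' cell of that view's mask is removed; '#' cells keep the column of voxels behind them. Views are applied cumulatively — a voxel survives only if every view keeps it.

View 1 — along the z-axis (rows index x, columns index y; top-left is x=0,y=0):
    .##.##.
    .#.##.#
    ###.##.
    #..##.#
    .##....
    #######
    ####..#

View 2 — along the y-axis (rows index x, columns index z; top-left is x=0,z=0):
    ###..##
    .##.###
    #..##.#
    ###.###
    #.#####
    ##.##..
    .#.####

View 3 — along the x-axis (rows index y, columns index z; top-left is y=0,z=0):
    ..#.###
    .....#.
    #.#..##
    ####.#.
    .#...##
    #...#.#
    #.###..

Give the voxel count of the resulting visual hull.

|visual hull| = 68

initial block: 7^3 = 343
  1. axis=2 (XY plane), |mask|=31  ⇒  voxels=217
  2. axis=1 (XZ plane), |mask|=35  ⇒  voxels=149
  3. axis=0 (YZ plane), |mask|=24  ⇒  voxels=68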